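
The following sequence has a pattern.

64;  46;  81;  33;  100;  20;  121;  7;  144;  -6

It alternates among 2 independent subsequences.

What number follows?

169

Split by position mod 2 into 2 tracks.
Track A: 64, 81, 100, 121, 144. The squares 8², 9², 10², ….
Track B: 46, 33, 20, 7, -6. Subtracting 13 each time.
Position 11 → track A, term 6 = 169.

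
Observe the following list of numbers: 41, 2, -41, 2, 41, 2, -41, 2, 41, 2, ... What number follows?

Positions 1, 3, 5, … form one subsequence and positions 2, 4, 6, … form another.
Track A: 41, -41, 41, -41, 41. The oscillation 41·(−1)^(n+1).
Track B: 2, 2, 2, 2, 2. Constant 2.
Position 11 falls in track A as its term 6, giving -41.

-41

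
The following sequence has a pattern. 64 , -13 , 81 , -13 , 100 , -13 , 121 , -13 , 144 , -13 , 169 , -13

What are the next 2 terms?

Odd-indexed and even-indexed terms follow separate rules.
Stream A: 64, 81, 100, 121, 144, 169 — consecutive squares n² from n = 8.
Stream B: -13, -13, -13, -13, -13, -13 — always -13.
Position 13 → stream A, term 7 = 196.
The 14th slot belongs to stream B; its 7th term is -13.

196, -13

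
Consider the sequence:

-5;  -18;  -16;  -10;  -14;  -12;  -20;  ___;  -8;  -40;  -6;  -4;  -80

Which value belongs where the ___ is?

Reading positions in blocks of 3 reveals the pattern ABB — 2 tracks woven together.
Track A: -5, -10, -20, -40, -80 — geometric, ×2 each step.
Track B: -18, -16, -14, -12, ?, -8, -6, -4 — linear: a_n = -20 + 2·n.
The gap is track B's term 5; the rule gives -10.

-10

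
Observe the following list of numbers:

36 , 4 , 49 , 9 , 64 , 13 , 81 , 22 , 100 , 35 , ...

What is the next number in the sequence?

121

Taking every 2nd term gives 2 separate tracks.
Track A: 36, 49, 64, 81, 100 — consecutive squares n² from n = 6.
Track B: 4, 9, 13, 22, 35 — each term equals the sum of the previous two.
Position 11 falls in track A as its term 6, giving 121.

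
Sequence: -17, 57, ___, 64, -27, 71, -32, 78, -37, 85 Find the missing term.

The terms cycle through 2 interleaved subsequences.
Track A = -17, ?, -27, -32, -37: subtracting 5 each time.
Track B = 57, 64, 71, 78, 85: arithmetic, step +7.
Track A's pattern makes the blank -22.

-22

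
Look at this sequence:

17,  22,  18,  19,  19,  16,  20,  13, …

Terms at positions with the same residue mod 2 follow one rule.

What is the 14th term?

Split by position mod 2 into 2 tracks.
Track A: 17, 18, 19, 20 — linear: a_n = 16 + n.
Track B: 22, 19, 16, 13 — arithmetic, step −3.
Position 14 falls in track B as its term 7, giving 4.

4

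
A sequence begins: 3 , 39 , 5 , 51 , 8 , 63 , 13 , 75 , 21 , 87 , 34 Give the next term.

Taking every 2nd term gives 2 separate tracks.
Track A is 3, 5, 8, 13, 21, 34, which is each term equals the sum of the previous two.
Track B is 39, 51, 63, 75, 87, which is linear: a_n = 27 + 12·n.
The 12th slot belongs to track B; its 6th term is 99.

99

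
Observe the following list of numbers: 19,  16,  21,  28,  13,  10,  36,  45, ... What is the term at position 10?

4

The slot pattern repeats as AABB (period 4), so there are 2 interleaved tracks.
Subsequence A = 19, 16, 13, 10: subtracting 3 each time.
Subsequence B = 21, 28, 36, 45: the triangular numbers T_6, T_7, ….
The 10th slot belongs to subsequence A; its 6th term is 4.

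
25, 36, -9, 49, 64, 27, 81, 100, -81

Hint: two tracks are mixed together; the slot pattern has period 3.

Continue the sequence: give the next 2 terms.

121, 144

Reading positions in blocks of 3 reveals the pattern AAB — 2 tracks woven together.
Track A = 25, 36, 49, 64, 81, 100: the squares 5², 6², 7², ….
Track B = -9, 27, -81: geometric, ×-3 each step.
Term 10 comes from track A (its 7th entry): 121.
Term 11 comes from track A (its 8th entry): 144.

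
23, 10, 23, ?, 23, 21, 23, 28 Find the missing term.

The terms cycle through 2 interleaved subsequences.
Track A: 23, 23, 23, 23 — constant 23.
Track B: 10, ?, 21, 28 — triangular numbers starting at T_4.
Track B's pattern makes the blank 15.

15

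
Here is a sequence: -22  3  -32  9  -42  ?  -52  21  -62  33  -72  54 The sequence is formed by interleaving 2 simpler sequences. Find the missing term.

12

Split by position mod 2 into 2 tracks.
Stream A = -22, -32, -42, -52, -62, -72: subtracting 10 each time.
Stream B = 3, 9, ?, 21, 33, 54: each term equals the sum of the previous two.
Stream B's pattern makes the blank 12.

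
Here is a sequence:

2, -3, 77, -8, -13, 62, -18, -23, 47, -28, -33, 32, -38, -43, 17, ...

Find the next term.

Positions follow the repeating pattern AAB; grouping by letter gives 2 tracks.
Stream A: 2, -3, -8, -13, -18, -23, -28, -33, -38, -43. Linear: a_n = 7 − 5·n.
Stream B: 77, 62, 47, 32, 17. Subtracting 15 each time.
Position 16 falls in stream A as its term 11, giving -48.

-48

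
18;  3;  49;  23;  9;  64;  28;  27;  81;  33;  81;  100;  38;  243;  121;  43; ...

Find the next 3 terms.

729, 144, 48

Split by position mod 3: positions 1, 4, 7, … form one track, and each other residue class forms its own.
Track A: 18, 23, 28, 33, 38, 43. Arithmetic, step +5.
Track B: 3, 9, 27, 81, 243. A geometric progression (common ratio 3).
Track C: 49, 64, 81, 100, 121. Consecutive squares n² from n = 7.
Position 17 → track B, term 6 = 729.
Position 18 → track C, term 6 = 144.
Term 19 comes from track A (its 7th entry): 48.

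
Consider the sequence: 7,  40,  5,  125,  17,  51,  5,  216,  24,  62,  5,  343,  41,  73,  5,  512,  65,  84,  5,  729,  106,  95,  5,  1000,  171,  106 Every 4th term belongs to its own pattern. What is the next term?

Taking every 4th term gives 4 separate tracks.
Subsequence A: 7, 17, 24, 41, 65, 106, 171 — each term equals the sum of the previous two.
Subsequence B: 40, 51, 62, 73, 84, 95, 106 — arithmetic, step +11.
Subsequence C: 5, 5, 5, 5, 5, 5 — the constant sequence 5.
Subsequence D: 125, 216, 343, 512, 729, 1000 — perfect cubes starting at 5³.
The 27th slot belongs to subsequence C; its 7th term is 5.

5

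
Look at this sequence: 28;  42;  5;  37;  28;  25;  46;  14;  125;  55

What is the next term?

0

Split by position mod 3 into 3 tracks.
Stream A is 28, 37, 46, 55, which is arithmetic with common difference +9.
Stream B is 42, 28, 14, which is subtracting 14 each time.
Stream C is 5, 25, 125, which is powers 5^1, 5^2, 5^3, ….
Term 11 comes from stream B (its 4th entry): 0.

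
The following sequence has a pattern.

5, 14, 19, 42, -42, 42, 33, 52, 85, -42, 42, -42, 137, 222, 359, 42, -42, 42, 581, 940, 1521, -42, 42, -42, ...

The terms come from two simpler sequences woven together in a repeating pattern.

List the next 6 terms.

The slot pattern repeats as AAABBB (period 6), so there are 2 interleaved tracks.
Subsequence A: 5, 14, 19, 33, 52, 85, 137, 222, 359, 581, 940, 1521. A Fibonacci-like recurrence a_n = a_{n-1} + a_{n-2}.
Subsequence B: 42, -42, 42, -42, 42, -42, 42, -42, 42, -42, 42, -42. Alternating ±42.
Position 25 → subsequence A, term 13 = 2461.
Position 26 → subsequence A, term 14 = 3982.
The 27th slot belongs to subsequence A; its 15th term is 6443.
Term 28 comes from subsequence B (its 13th entry): 42.
Position 29 falls in subsequence B as its term 14, giving -42.
Position 30 falls in subsequence B as its term 15, giving 42.

2461, 3982, 6443, 42, -42, 42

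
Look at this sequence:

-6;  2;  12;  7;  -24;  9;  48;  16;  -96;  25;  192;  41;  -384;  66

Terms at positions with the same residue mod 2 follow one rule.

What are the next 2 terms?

768, 107

Taking every 2nd term gives 2 separate tracks.
Stream A: -6, 12, -24, 48, -96, 192, -384 (geometric with ratio -2).
Stream B: 2, 7, 9, 16, 25, 41, 66 (a Fibonacci-like recurrence a_n = a_{n-1} + a_{n-2}).
Position 15 → stream A, term 8 = 768.
The 16th slot belongs to stream B; its 8th term is 107.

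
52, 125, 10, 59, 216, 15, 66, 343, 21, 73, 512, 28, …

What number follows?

80

Split by position mod 3 into 3 tracks.
Track A = 52, 59, 66, 73: adding 7 each time.
Track B = 125, 216, 343, 512: the cubes 5³, 6³, 7³, ….
Track C = 10, 15, 21, 28: triangular numbers starting at T_4.
Position 13 → track A, term 5 = 80.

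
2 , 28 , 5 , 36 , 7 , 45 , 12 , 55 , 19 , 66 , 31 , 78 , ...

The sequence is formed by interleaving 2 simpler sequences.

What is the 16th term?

Odd-indexed and even-indexed terms follow separate rules.
Track A: 2, 5, 7, 12, 19, 31 (a Fibonacci-like recurrence a_n = a_{n-1} + a_{n-2}).
Track B: 28, 36, 45, 55, 66, 78 (the triangular numbers T_7, T_8, …).
The 16th slot belongs to track B; its 8th term is 105.

105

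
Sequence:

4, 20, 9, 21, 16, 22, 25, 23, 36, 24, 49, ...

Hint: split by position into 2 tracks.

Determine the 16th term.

27

Split by position mod 2 into 2 tracks.
Subsequence A is 4, 9, 16, 25, 36, 49, which is the squares 2², 3², 4², ….
Subsequence B is 20, 21, 22, 23, 24, which is linear: a_n = 19 + n.
Term 16 comes from subsequence B (its 8th entry): 27.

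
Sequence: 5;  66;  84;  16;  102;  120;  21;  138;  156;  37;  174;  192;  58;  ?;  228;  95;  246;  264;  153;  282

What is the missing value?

210

Reading positions in blocks of 3 reveals the pattern ABB — 2 tracks woven together.
Track A is 5, 16, 21, 37, 58, 95, 153, which is a Fibonacci-like recurrence a_n = a_{n-1} + a_{n-2}.
Track B is 66, 84, 102, 120, 138, 156, 174, 192, ?, 228, 246, 264, 282, which is linear: a_n = 48 + 18·n.
The gap is track B's term 9; the rule gives 210.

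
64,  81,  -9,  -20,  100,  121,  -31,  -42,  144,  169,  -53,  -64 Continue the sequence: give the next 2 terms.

Reading positions in blocks of 4 reveals the pattern AABB — 2 tracks woven together.
Stream A is 64, 81, 100, 121, 144, 169, which is perfect squares starting at 8².
Stream B is -9, -20, -31, -42, -53, -64, which is arithmetic, step −11.
Term 13 comes from stream A (its 7th entry): 196.
The 14th slot belongs to stream A; its 8th term is 225.

196, 225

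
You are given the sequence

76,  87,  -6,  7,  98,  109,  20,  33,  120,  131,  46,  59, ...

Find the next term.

Reading positions in blocks of 4 reveals the pattern AABB — 2 tracks woven together.
Stream A: 76, 87, 98, 109, 120, 131 — linear: a_n = 65 + 11·n.
Stream B: -6, 7, 20, 33, 46, 59 — arithmetic, step +13.
Position 13 falls in stream A as its term 7, giving 142.

142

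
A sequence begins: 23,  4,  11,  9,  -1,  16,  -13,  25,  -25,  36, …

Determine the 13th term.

-49

Taking every 2nd term gives 2 separate tracks.
Track A: 23, 11, -1, -13, -25 — arithmetic with common difference −12.
Track B: 4, 9, 16, 25, 36 — perfect squares starting at 2².
Term 13 comes from track A (its 7th entry): -49.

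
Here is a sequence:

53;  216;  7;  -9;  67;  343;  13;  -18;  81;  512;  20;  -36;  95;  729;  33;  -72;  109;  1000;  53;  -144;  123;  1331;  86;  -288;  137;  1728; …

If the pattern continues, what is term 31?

225

The terms cycle through 4 interleaved subsequences.
Subsequence A: 53, 67, 81, 95, 109, 123, 137. Arithmetic, step +14.
Subsequence B: 216, 343, 512, 729, 1000, 1331, 1728. Perfect cubes starting at 6³.
Subsequence C: 7, 13, 20, 33, 53, 86. Each term equals the sum of the previous two.
Subsequence D: -9, -18, -36, -72, -144, -288. Multiplying by 2 each time.
Term 31 comes from subsequence C (its 8th entry): 225.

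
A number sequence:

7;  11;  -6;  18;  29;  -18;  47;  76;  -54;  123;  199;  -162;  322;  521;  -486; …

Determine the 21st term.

-4374

Reading positions in blocks of 3 reveals the pattern AAB — 2 tracks woven together.
Stream A = 7, 11, 18, 29, 47, 76, 123, 199, 322, 521: a Fibonacci-like recurrence a_n = a_{n-1} + a_{n-2}.
Stream B = -6, -18, -54, -162, -486: multiplying by 3 each time.
Position 21 falls in stream B as its term 7, giving -4374.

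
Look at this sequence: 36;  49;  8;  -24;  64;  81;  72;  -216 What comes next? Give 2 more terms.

The slot pattern repeats as AABB (period 4), so there are 2 interleaved tracks.
Subsequence A: 36, 49, 64, 81. Consecutive squares n² from n = 6.
Subsequence B: 8, -24, 72, -216. Geometric, ×-3 each step.
Position 9 → subsequence A, term 5 = 100.
Position 10 → subsequence A, term 6 = 121.

100, 121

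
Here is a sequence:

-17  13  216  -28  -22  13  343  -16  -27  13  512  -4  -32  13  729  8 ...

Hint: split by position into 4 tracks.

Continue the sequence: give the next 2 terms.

Split by position mod 4 into 4 tracks.
Subsequence A: -17, -22, -27, -32. Subtracting 5 each time.
Subsequence B: 13, 13, 13, 13. The constant sequence 13.
Subsequence C: 216, 343, 512, 729. The cubes 6³, 7³, 8³, ….
Subsequence D: -28, -16, -4, 8. Arithmetic with common difference +12.
Term 17 comes from subsequence A (its 5th entry): -37.
Position 18 → subsequence B, term 5 = 13.

-37, 13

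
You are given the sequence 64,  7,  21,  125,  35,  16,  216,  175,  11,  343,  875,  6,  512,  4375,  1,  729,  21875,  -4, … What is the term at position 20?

109375

Read the sequence 3 terms at a time; column i is its own pattern.
Track A: 64, 125, 216, 343, 512, 729. Consecutive cubes n³ from n = 4.
Track B: 7, 35, 175, 875, 4375, 21875. Multiplying by 5 each time.
Track C: 21, 16, 11, 6, 1, -4. Arithmetic, step −5.
Position 20 falls in track B as its term 7, giving 109375.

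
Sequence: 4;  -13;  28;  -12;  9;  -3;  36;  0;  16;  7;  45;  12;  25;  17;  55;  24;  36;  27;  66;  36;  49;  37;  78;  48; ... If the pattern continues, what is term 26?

The terms cycle through 4 interleaved subsequences.
Stream A = 4, 9, 16, 25, 36, 49: the squares 2², 3², 4², ….
Stream B = -13, -3, 7, 17, 27, 37: arithmetic, step +10.
Stream C = 28, 36, 45, 55, 66, 78: triangular numbers n(n+1)/2 for n = 7, 8, ….
Stream D = -12, 0, 12, 24, 36, 48: arithmetic, step +12.
Position 26 → stream B, term 7 = 47.

47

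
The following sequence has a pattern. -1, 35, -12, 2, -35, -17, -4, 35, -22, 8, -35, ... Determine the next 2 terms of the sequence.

Read the sequence 3 terms at a time; column i is its own pattern.
Track A: -1, 2, -4, 8. Geometric, ×-2 each step.
Track B: 35, -35, 35, -35. The oscillation 35·(−1)^(n+1).
Track C: -12, -17, -22. Arithmetic with common difference −5.
Position 12 → track C, term 4 = -27.
Position 13 falls in track A as its term 5, giving -16.

-27, -16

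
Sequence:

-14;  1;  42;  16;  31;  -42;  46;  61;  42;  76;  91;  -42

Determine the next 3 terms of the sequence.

106, 121, 42

Reading positions in blocks of 3 reveals the pattern AAB — 2 tracks woven together.
Track A: -14, 1, 16, 31, 46, 61, 76, 91 — arithmetic, step +15.
Track B: 42, -42, 42, -42 — alternating ±42.
Position 13 falls in track A as its term 9, giving 106.
Position 14 → track A, term 10 = 121.
Position 15 falls in track B as its term 5, giving 42.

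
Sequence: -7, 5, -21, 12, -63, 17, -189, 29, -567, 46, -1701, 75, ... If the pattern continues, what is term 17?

Positions 1, 3, 5, … form one subsequence and positions 2, 4, 6, … form another.
Stream A: -7, -21, -63, -189, -567, -1701. Geometric, ×3 each step.
Stream B: 5, 12, 17, 29, 46, 75. A Fibonacci-like recurrence a_n = a_{n-1} + a_{n-2}.
Term 17 comes from stream A (its 9th entry): -45927.

-45927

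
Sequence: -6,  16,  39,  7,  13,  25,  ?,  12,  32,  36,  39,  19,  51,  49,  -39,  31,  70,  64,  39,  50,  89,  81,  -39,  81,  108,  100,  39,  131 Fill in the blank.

Taking every 4th term gives 4 separate tracks.
Track A: -6, 13, 32, 51, 70, 89, 108. Arithmetic with common difference +19.
Track B: 16, 25, 36, 49, 64, 81, 100. The squares 4², 5², 6², ….
Track C: 39, ?, 39, -39, 39, -39, 39. The oscillation 39·(−1)^(n+1).
Track D: 7, 12, 19, 31, 50, 81, 131. A Fibonacci-like recurrence a_n = a_{n-1} + a_{n-2}.
Filling track C at index 2 by its rule yields -39.

-39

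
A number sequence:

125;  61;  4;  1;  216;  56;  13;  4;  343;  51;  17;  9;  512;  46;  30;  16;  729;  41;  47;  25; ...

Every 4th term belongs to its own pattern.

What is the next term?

1000

Split by position mod 4 into 4 tracks.
Stream A is 125, 216, 343, 512, 729, which is consecutive cubes n³ from n = 5.
Stream B is 61, 56, 51, 46, 41, which is subtracting 5 each time.
Stream C is 4, 13, 17, 30, 47, which is a Fibonacci-like recurrence a_n = a_{n-1} + a_{n-2}.
Stream D is 1, 4, 9, 16, 25, which is the squares 1², 2², 3², ….
Term 21 comes from stream A (its 6th entry): 1000.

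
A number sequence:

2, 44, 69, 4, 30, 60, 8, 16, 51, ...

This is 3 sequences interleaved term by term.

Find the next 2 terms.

Read the sequence 3 terms at a time; column i is its own pattern.
Stream A: 2, 4, 8 (geometric with ratio 2).
Stream B: 44, 30, 16 (arithmetic with common difference −14).
Stream C: 69, 60, 51 (arithmetic with common difference −9).
Position 10 falls in stream A as its term 4, giving 16.
Position 11 → stream B, term 4 = 2.

16, 2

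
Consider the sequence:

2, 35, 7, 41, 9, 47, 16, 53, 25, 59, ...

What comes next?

41

Odd-indexed and even-indexed terms follow separate rules.
Track A: 2, 7, 9, 16, 25. Fibonacci-style (each term is the sum of the two before it).
Track B: 35, 41, 47, 53, 59. Arithmetic with common difference +6.
The 11th slot belongs to track A; its 6th term is 41.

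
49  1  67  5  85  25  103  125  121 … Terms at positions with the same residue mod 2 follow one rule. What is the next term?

625

Taking every 2nd term gives 2 separate tracks.
Subsequence A is 49, 67, 85, 103, 121, which is arithmetic with common difference +18.
Subsequence B is 1, 5, 25, 125, which is powers 5^0, 5^1, 5^2, ….
Term 10 comes from subsequence B (its 5th entry): 625.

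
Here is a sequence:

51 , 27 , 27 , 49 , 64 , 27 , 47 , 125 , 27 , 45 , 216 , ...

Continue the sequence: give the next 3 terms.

Split by position mod 3: positions 1, 4, 7, … form one track, and each other residue class forms its own.
Track A: 51, 49, 47, 45 (linear: a_n = 53 − 2·n).
Track B: 27, 64, 125, 216 (the cubes 3³, 4³, 5³, …).
Track C: 27, 27, 27 (the constant sequence 27).
The 12th slot belongs to track C; its 4th term is 27.
Position 13 falls in track A as its term 5, giving 43.
Term 14 comes from track B (its 5th entry): 343.

27, 43, 343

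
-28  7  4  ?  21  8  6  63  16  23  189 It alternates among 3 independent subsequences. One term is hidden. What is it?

-11

Taking every 3rd term gives 3 separate tracks.
Stream A = -28, ?, 6, 23: linear: a_n = -45 + 17·n.
Stream B = 7, 21, 63, 189: a geometric progression (common ratio 3).
Stream C = 4, 8, 16: powers of 2.
Filling stream A at index 2 by its rule yields -11.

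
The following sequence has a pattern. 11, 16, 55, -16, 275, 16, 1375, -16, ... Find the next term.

Odd-indexed and even-indexed terms follow separate rules.
Track A: 11, 55, 275, 1375. Multiplying by 5 each time.
Track B: 16, -16, 16, -16. Oscillating between 16 and -16.
Term 9 comes from track A (its 5th entry): 6875.

6875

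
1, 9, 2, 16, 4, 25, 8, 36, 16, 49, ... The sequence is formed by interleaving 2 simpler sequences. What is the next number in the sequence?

32

Odd-indexed and even-indexed terms follow separate rules.
Stream A: 1, 2, 4, 8, 16. Powers 2^0, 2^1, 2^2, ….
Stream B: 9, 16, 25, 36, 49. Perfect squares starting at 3².
The 11th slot belongs to stream A; its 6th term is 32.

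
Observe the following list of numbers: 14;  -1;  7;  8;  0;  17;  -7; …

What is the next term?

Split by position mod 2 into 2 tracks.
Track A is 14, 7, 0, -7, which is arithmetic, step −7.
Track B is -1, 8, 17, which is arithmetic, step +9.
The 8th slot belongs to track B; its 4th term is 26.

26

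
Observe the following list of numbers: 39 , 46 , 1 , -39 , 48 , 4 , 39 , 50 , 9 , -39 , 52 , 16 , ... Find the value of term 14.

Split by position mod 3 into 3 tracks.
Subsequence A = 39, -39, 39, -39: oscillating between 39 and -39.
Subsequence B = 46, 48, 50, 52: linear: a_n = 44 + 2·n.
Subsequence C = 1, 4, 9, 16: consecutive squares n² from n = 1.
Term 14 comes from subsequence B (its 5th entry): 54.

54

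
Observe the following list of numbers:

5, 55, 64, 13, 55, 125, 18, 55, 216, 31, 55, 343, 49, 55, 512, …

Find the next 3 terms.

Split by position mod 3: positions 1, 4, 7, … form one track, and each other residue class forms its own.
Track A is 5, 13, 18, 31, 49, which is a Fibonacci-like recurrence a_n = a_{n-1} + a_{n-2}.
Track B is 55, 55, 55, 55, 55, which is constant 55.
Track C is 64, 125, 216, 343, 512, which is consecutive cubes n³ from n = 4.
Position 16 falls in track A as its term 6, giving 80.
The 17th slot belongs to track B; its 6th term is 55.
Term 18 comes from track C (its 6th entry): 729.

80, 55, 729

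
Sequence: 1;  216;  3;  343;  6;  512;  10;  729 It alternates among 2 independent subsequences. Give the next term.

15

Positions 1, 3, 5, … form one subsequence and positions 2, 4, 6, … form another.
Track A is 1, 3, 6, 10, which is the triangular numbers T_1, T_2, ….
Track B is 216, 343, 512, 729, which is consecutive cubes n³ from n = 6.
Position 9 falls in track A as its term 5, giving 15.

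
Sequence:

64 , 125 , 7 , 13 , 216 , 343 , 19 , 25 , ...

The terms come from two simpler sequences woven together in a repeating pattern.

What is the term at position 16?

49

The slot pattern repeats as AABB (period 4), so there are 2 interleaved tracks.
Stream A = 64, 125, 216, 343: consecutive cubes n³ from n = 4.
Stream B = 7, 13, 19, 25: arithmetic with common difference +6.
Position 16 → stream B, term 8 = 49.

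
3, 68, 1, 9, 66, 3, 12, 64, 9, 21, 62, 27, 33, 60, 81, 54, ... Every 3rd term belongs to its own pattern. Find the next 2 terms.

Taking every 3rd term gives 3 separate tracks.
Stream A: 3, 9, 12, 21, 33, 54 — Fibonacci-style (each term is the sum of the two before it).
Stream B: 68, 66, 64, 62, 60 — arithmetic with common difference −2.
Stream C: 1, 3, 9, 27, 81 — powers of 3.
Position 17 → stream B, term 6 = 58.
Position 18 → stream C, term 6 = 243.

58, 243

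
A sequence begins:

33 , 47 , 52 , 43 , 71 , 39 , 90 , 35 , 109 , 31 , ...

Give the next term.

128

Positions 1, 3, 5, … form one subsequence and positions 2, 4, 6, … form another.
Subsequence A is 33, 52, 71, 90, 109, which is arithmetic with common difference +19.
Subsequence B is 47, 43, 39, 35, 31, which is arithmetic, step −4.
Position 11 → subsequence A, term 6 = 128.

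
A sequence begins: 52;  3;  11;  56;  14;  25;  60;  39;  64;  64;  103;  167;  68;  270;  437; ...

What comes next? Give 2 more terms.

The slot pattern repeats as ABB (period 3), so there are 2 interleaved tracks.
Track A = 52, 56, 60, 64, 68: arithmetic, step +4.
Track B = 3, 11, 14, 25, 39, 64, 103, 167, 270, 437: Fibonacci-style (each term is the sum of the two before it).
Position 16 → track A, term 6 = 72.
Term 17 comes from track B (its 11th entry): 707.

72, 707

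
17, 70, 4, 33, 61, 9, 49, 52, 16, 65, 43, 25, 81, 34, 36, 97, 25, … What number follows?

Read the sequence 3 terms at a time; column i is its own pattern.
Subsequence A: 17, 33, 49, 65, 81, 97. Linear: a_n = 1 + 16·n.
Subsequence B: 70, 61, 52, 43, 34, 25. Arithmetic, step −9.
Subsequence C: 4, 9, 16, 25, 36. Perfect squares starting at 2².
Position 18 → subsequence C, term 6 = 49.

49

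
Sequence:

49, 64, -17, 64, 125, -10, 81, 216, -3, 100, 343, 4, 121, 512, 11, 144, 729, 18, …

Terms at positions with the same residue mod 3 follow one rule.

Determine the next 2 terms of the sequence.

The terms cycle through 3 interleaved subsequences.
Track A: 49, 64, 81, 100, 121, 144 — consecutive squares n² from n = 7.
Track B: 64, 125, 216, 343, 512, 729 — consecutive cubes n³ from n = 4.
Track C: -17, -10, -3, 4, 11, 18 — adding 7 each time.
Term 19 comes from track A (its 7th entry): 169.
The 20th slot belongs to track B; its 7th term is 1000.

169, 1000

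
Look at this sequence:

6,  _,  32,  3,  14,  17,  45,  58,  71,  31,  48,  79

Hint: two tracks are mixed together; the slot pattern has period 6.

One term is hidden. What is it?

Reading positions in blocks of 6 reveals the pattern AAABBB — 2 tracks woven together.
Subsequence A is 6, ?, 32, 45, 58, 71, which is arithmetic with common difference +13.
Subsequence B is 3, 14, 17, 31, 48, 79, which is Fibonacci-style (each term is the sum of the two before it).
Subsequence A's pattern makes the blank 19.

19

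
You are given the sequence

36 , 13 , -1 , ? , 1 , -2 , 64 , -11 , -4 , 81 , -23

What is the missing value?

Split by position mod 3 into 3 tracks.
Stream A: 36, ?, 64, 81 — the squares 6², 7², 8², ….
Stream B: 13, 1, -11, -23 — subtracting 12 each time.
Stream C: -1, -2, -4 — a geometric progression (common ratio 2).
Stream A's pattern makes the blank 49.

49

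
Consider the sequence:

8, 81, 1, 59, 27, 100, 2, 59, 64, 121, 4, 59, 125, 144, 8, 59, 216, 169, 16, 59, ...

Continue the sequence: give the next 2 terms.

Taking every 4th term gives 4 separate tracks.
Track A: 8, 27, 64, 125, 216. Consecutive cubes n³ from n = 2.
Track B: 81, 100, 121, 144, 169. The squares 9², 10², 11², ….
Track C: 1, 2, 4, 8, 16. Powers of 2.
Track D: 59, 59, 59, 59, 59. The constant sequence 59.
Position 21 falls in track A as its term 6, giving 343.
The 22nd slot belongs to track B; its 6th term is 196.

343, 196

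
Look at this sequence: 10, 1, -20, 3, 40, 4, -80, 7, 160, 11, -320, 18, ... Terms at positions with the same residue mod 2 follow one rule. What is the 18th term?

76

Split by position mod 2 into 2 tracks.
Track A: 10, -20, 40, -80, 160, -320 (multiplying by -2 each time).
Track B: 1, 3, 4, 7, 11, 18 (each term equals the sum of the previous two).
Term 18 comes from track B (its 9th entry): 76.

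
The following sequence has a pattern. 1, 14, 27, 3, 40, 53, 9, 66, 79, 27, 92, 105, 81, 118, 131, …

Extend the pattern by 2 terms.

243, 144

The slot pattern repeats as ABB (period 3), so there are 2 interleaved tracks.
Track A: 1, 3, 9, 27, 81. Powers 3^0, 3^1, 3^2, ….
Track B: 14, 27, 40, 53, 66, 79, 92, 105, 118, 131. Linear: a_n = 1 + 13·n.
Term 16 comes from track A (its 6th entry): 243.
Position 17 → track B, term 11 = 144.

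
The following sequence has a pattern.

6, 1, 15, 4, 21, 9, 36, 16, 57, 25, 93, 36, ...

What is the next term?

Positions 1, 3, 5, … form one subsequence and positions 2, 4, 6, … form another.
Track A: 6, 15, 21, 36, 57, 93 (each term equals the sum of the previous two).
Track B: 1, 4, 9, 16, 25, 36 (the squares 1², 2², 3², …).
Position 13 → track A, term 7 = 150.

150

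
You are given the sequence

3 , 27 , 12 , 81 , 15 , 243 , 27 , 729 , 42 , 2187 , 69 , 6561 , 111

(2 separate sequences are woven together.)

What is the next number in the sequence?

19683

The terms cycle through 2 interleaved subsequences.
Subsequence A: 3, 12, 15, 27, 42, 69, 111. Each term equals the sum of the previous two.
Subsequence B: 27, 81, 243, 729, 2187, 6561. Powers of 3.
Position 14 falls in subsequence B as its term 7, giving 19683.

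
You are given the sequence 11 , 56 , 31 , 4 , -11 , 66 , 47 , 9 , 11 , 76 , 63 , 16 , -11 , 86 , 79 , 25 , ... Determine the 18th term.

96

Taking every 4th term gives 4 separate tracks.
Track A is 11, -11, 11, -11, which is oscillating between 11 and -11.
Track B is 56, 66, 76, 86, which is arithmetic with common difference +10.
Track C is 31, 47, 63, 79, which is linear: a_n = 15 + 16·n.
Track D is 4, 9, 16, 25, which is consecutive squares n² from n = 2.
Position 18 → track B, term 5 = 96.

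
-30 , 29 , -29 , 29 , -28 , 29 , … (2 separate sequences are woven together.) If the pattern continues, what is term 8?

29

Positions 1, 3, 5, … form one subsequence and positions 2, 4, 6, … form another.
Track A: -30, -29, -28 (arithmetic, step +1).
Track B: 29, 29, 29 (always 29).
The 8th slot belongs to track B; its 4th term is 29.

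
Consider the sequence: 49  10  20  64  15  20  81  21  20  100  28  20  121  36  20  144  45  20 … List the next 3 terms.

Read the sequence 3 terms at a time; column i is its own pattern.
Subsequence A: 49, 64, 81, 100, 121, 144. Perfect squares starting at 7².
Subsequence B: 10, 15, 21, 28, 36, 45. Triangular numbers starting at T_4.
Subsequence C: 20, 20, 20, 20, 20, 20. Constant 20.
The 19th slot belongs to subsequence A; its 7th term is 169.
Term 20 comes from subsequence B (its 7th entry): 55.
Term 21 comes from subsequence C (its 7th entry): 20.

169, 55, 20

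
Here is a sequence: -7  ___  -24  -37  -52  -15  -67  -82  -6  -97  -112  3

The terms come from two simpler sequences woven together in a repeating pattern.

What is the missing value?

-22

Positions follow the repeating pattern AAB; grouping by letter gives 2 tracks.
Track A: -7, ?, -37, -52, -67, -82, -97, -112 (linear: a_n = 8 − 15·n).
Track B: -24, -15, -6, 3 (linear: a_n = -33 + 9·n).
Filling track A at index 2 by its rule yields -22.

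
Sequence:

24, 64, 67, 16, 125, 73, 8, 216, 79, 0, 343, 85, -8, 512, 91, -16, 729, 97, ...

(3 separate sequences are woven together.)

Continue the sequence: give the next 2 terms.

-24, 1000

Read the sequence 3 terms at a time; column i is its own pattern.
Track A = 24, 16, 8, 0, -8, -16: arithmetic, step −8.
Track B = 64, 125, 216, 343, 512, 729: consecutive cubes n³ from n = 4.
Track C = 67, 73, 79, 85, 91, 97: linear: a_n = 61 + 6·n.
Position 19 → track A, term 7 = -24.
Position 20 → track B, term 7 = 1000.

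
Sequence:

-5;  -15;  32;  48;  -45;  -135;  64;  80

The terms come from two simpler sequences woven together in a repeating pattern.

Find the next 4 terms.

-405, -1215, 96, 112

The slot pattern repeats as AABB (period 4), so there are 2 interleaved tracks.
Track A is -5, -15, -45, -135, which is multiplying by 3 each time.
Track B is 32, 48, 64, 80, which is arithmetic, step +16.
Term 9 comes from track A (its 5th entry): -405.
Position 10 → track A, term 6 = -1215.
Position 11 → track B, term 5 = 96.
Position 12 falls in track B as its term 6, giving 112.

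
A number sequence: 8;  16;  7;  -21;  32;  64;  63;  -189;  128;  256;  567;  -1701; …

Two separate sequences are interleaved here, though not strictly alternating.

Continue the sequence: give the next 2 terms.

Positions follow the repeating pattern AABB; grouping by letter gives 2 tracks.
Track A: 8, 16, 32, 64, 128, 256 — powers of 2.
Track B: 7, -21, 63, -189, 567, -1701 — multiplying by -3 each time.
Term 13 comes from track A (its 7th entry): 512.
Position 14 falls in track A as its term 8, giving 1024.

512, 1024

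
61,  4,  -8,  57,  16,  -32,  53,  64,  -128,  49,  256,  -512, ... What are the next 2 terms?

Reading positions in blocks of 3 reveals the pattern ABB — 2 tracks woven together.
Stream A: 61, 57, 53, 49. Arithmetic with common difference −4.
Stream B: 4, -8, 16, -32, 64, -128, 256, -512. Multiplying by -2 each time.
The 13th slot belongs to stream A; its 5th term is 45.
Position 14 falls in stream B as its term 9, giving 1024.

45, 1024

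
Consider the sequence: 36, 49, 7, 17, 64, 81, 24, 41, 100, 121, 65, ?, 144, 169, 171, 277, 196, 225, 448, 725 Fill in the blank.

Reading positions in blocks of 4 reveals the pattern AABB — 2 tracks woven together.
Track A: 36, 49, 64, 81, 100, 121, 144, 169, 196, 225 — perfect squares starting at 6².
Track B: 7, 17, 24, 41, 65, ?, 171, 277, 448, 725 — Fibonacci-style (each term is the sum of the two before it).
So the missing entry in track B is 106.

106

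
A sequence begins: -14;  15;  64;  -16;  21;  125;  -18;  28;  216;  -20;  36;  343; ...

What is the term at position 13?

-22

Split by position mod 3: positions 1, 4, 7, … form one track, and each other residue class forms its own.
Stream A is -14, -16, -18, -20, which is subtracting 2 each time.
Stream B is 15, 21, 28, 36, which is the triangular numbers T_5, T_6, ….
Stream C is 64, 125, 216, 343, which is the cubes 4³, 5³, 6³, ….
Position 13 falls in stream A as its term 5, giving -22.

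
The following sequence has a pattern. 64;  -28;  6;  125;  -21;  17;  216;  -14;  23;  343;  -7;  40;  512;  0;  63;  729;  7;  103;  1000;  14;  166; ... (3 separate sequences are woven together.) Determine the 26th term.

Read the sequence 3 terms at a time; column i is its own pattern.
Stream A = 64, 125, 216, 343, 512, 729, 1000: the cubes 4³, 5³, 6³, ….
Stream B = -28, -21, -14, -7, 0, 7, 14: adding 7 each time.
Stream C = 6, 17, 23, 40, 63, 103, 166: Fibonacci-style (each term is the sum of the two before it).
The 26th slot belongs to stream B; its 9th term is 28.

28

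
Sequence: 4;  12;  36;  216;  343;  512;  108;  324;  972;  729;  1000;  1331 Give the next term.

2916

Positions follow the repeating pattern AAABBB; grouping by letter gives 2 tracks.
Stream A: 4, 12, 36, 108, 324, 972 (multiplying by 3 each time).
Stream B: 216, 343, 512, 729, 1000, 1331 (the cubes 6³, 7³, 8³, …).
Term 13 comes from stream A (its 7th entry): 2916.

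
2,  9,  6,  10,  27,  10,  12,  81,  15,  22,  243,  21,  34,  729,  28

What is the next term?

Split by position mod 3 into 3 tracks.
Track A = 2, 10, 12, 22, 34: a Fibonacci-like recurrence a_n = a_{n-1} + a_{n-2}.
Track B = 9, 27, 81, 243, 729: successive powers of 3.
Track C = 6, 10, 15, 21, 28: triangular numbers n(n+1)/2 for n = 3, 4, ….
Position 16 falls in track A as its term 6, giving 56.

56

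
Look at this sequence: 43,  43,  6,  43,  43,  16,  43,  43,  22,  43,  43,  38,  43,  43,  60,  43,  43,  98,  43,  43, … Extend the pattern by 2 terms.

Positions follow the repeating pattern AAB; grouping by letter gives 2 tracks.
Subsequence A = 43, 43, 43, 43, 43, 43, 43, 43, 43, 43, 43, 43, 43, 43: always 43.
Subsequence B = 6, 16, 22, 38, 60, 98: a Fibonacci-like recurrence a_n = a_{n-1} + a_{n-2}.
Position 21 → subsequence B, term 7 = 158.
Position 22 → subsequence A, term 15 = 43.

158, 43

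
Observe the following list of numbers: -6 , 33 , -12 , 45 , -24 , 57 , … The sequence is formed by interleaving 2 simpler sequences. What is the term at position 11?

Positions 1, 3, 5, … form one subsequence and positions 2, 4, 6, … form another.
Track A: -6, -12, -24 — a geometric progression (common ratio 2).
Track B: 33, 45, 57 — linear: a_n = 21 + 12·n.
Position 11 falls in track A as its term 6, giving -192.

-192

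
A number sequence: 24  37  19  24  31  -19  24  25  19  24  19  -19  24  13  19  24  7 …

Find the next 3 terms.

-19, 24, 1

Split by position mod 3 into 3 tracks.
Track A: 24, 24, 24, 24, 24, 24. Constant 24.
Track B: 37, 31, 25, 19, 13, 7. Arithmetic with common difference −6.
Track C: 19, -19, 19, -19, 19. Alternating ±19.
Position 18 → track C, term 6 = -19.
Term 19 comes from track A (its 7th entry): 24.
The 20th slot belongs to track B; its 7th term is 1.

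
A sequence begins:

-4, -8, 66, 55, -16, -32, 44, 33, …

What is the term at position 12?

11

Positions follow the repeating pattern AABB; grouping by letter gives 2 tracks.
Stream A: -4, -8, -16, -32 (a geometric progression (common ratio 2)).
Stream B: 66, 55, 44, 33 (arithmetic, step −11).
Position 12 falls in stream B as its term 6, giving 11.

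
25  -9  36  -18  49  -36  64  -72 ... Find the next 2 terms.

81, -144

Taking every 2nd term gives 2 separate tracks.
Subsequence A: 25, 36, 49, 64 (consecutive squares n² from n = 5).
Subsequence B: -9, -18, -36, -72 (multiplying by 2 each time).
Position 9 falls in subsequence A as its term 5, giving 81.
Term 10 comes from subsequence B (its 5th entry): -144.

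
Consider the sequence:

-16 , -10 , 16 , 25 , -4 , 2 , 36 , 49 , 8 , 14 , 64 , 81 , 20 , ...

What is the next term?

26

The slot pattern repeats as AABB (period 4), so there are 2 interleaved tracks.
Stream A = -16, -10, -4, 2, 8, 14, 20: arithmetic, step +6.
Stream B = 16, 25, 36, 49, 64, 81: perfect squares starting at 4².
Position 14 → stream A, term 8 = 26.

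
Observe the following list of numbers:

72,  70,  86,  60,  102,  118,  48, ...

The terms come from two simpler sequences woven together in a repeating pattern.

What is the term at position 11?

Reading positions in blocks of 3 reveals the pattern ABB — 2 tracks woven together.
Track A = 72, 60, 48: subtracting 12 each time.
Track B = 70, 86, 102, 118: arithmetic with common difference +16.
Position 11 → track B, term 7 = 166.

166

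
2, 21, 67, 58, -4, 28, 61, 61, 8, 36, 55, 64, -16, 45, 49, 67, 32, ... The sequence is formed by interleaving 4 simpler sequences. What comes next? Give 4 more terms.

55, 43, 70, -64

Split by position mod 4 into 4 tracks.
Track A: 2, -4, 8, -16, 32 — multiplying by -2 each time.
Track B: 21, 28, 36, 45 — triangular numbers starting at T_6.
Track C: 67, 61, 55, 49 — arithmetic with common difference −6.
Track D: 58, 61, 64, 67 — arithmetic with common difference +3.
The 18th slot belongs to track B; its 5th term is 55.
Position 19 falls in track C as its term 5, giving 43.
The 20th slot belongs to track D; its 5th term is 70.
Position 21 → track A, term 6 = -64.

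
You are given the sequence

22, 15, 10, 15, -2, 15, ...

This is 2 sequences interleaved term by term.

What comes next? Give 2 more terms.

-14, 15

Odd-indexed and even-indexed terms follow separate rules.
Track A = 22, 10, -2: arithmetic, step −12.
Track B = 15, 15, 15: always 15.
Position 7 falls in track A as its term 4, giving -14.
Position 8 falls in track B as its term 4, giving 15.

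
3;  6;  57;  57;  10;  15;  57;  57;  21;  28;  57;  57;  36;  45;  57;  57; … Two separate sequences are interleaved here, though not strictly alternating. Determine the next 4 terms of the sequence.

55, 66, 57, 57

Positions follow the repeating pattern AABB; grouping by letter gives 2 tracks.
Track A: 3, 6, 10, 15, 21, 28, 36, 45 (triangular numbers n(n+1)/2 for n = 2, 3, …).
Track B: 57, 57, 57, 57, 57, 57, 57, 57 (always 57).
Position 17 falls in track A as its term 9, giving 55.
Position 18 falls in track A as its term 10, giving 66.
Position 19 → track B, term 9 = 57.
Position 20 → track B, term 10 = 57.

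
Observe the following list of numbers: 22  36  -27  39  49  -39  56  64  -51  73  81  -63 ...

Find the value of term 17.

121

Taking every 3rd term gives 3 separate tracks.
Track A: 22, 39, 56, 73 — adding 17 each time.
Track B: 36, 49, 64, 81 — consecutive squares n² from n = 6.
Track C: -27, -39, -51, -63 — arithmetic with common difference −12.
Position 17 falls in track B as its term 6, giving 121.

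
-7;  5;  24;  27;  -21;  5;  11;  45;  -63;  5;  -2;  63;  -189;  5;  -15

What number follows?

81

Read the sequence 4 terms at a time; column i is its own pattern.
Subsequence A: -7, -21, -63, -189. A geometric progression (common ratio 3).
Subsequence B: 5, 5, 5, 5. Constant 5.
Subsequence C: 24, 11, -2, -15. Arithmetic, step −13.
Subsequence D: 27, 45, 63. Linear: a_n = 9 + 18·n.
Position 16 falls in subsequence D as its term 4, giving 81.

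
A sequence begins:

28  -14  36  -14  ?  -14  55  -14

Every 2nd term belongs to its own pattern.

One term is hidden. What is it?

Odd-indexed and even-indexed terms follow separate rules.
Stream A is 28, 36, ?, 55, which is triangular numbers n(n+1)/2 for n = 7, 8, ….
Stream B is -14, -14, -14, -14, which is always -14.
Filling stream A at index 3 by its rule yields 45.

45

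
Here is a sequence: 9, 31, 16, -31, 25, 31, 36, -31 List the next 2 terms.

Positions 1, 3, 5, … form one subsequence and positions 2, 4, 6, … form another.
Subsequence A = 9, 16, 25, 36: the squares 3², 4², 5², ….
Subsequence B = 31, -31, 31, -31: the oscillation 31·(−1)^(n+1).
Position 9 falls in subsequence A as its term 5, giving 49.
Position 10 falls in subsequence B as its term 5, giving 31.

49, 31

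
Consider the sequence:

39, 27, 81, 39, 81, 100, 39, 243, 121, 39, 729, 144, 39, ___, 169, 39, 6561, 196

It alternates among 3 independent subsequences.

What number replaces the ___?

The terms cycle through 3 interleaved subsequences.
Stream A: 39, 39, 39, 39, 39, 39. Always 39.
Stream B: 27, 81, 243, 729, ?, 6561. Powers of 3.
Stream C: 81, 100, 121, 144, 169, 196. Consecutive squares n² from n = 9.
So the missing entry in stream B is 2187.

2187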